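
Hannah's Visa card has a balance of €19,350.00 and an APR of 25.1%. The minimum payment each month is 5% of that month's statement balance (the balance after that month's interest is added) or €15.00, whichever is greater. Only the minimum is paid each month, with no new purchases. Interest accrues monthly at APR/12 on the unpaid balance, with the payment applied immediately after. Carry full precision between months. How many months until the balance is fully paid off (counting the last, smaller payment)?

Monthly rate r = 25.1%/12 = 2.09167% = 0.0209167.
While 5% of the post-interest balance exceeds €15.00, each month B ← (B·(1+r))·(1 − 0.05), i.e. B shrinks by the factor (1+r)·0.95 = 0.96987.
This holds for months 1–137. Entering month 138 the balance is €292.74; 5% of the post-interest balance is now below €15.00, so the flat €15.00 minimum applies from here.
From month 138 a fixed €15.00 at rate r clears €292.74 in 26 more payments. Total: 137 + 26 = 163 months.

163 months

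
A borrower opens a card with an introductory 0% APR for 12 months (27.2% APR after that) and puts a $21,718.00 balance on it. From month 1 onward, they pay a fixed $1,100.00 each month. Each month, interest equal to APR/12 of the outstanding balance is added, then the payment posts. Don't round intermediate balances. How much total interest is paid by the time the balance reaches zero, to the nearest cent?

Promo months 1–12 at r₀ = 0%/12 = 0; months 13+ at r₁ = 27.2%/12 = 0.0226667.
After month 12 (no interest yet): B = $21,718.00 − 12·$1,100.00 = $8,518.00.
Then at r₁ with $1,100.00/mo: n₂ = −ln(1 − r₁·B/P)/ln(1+r₁) ≈ 8.61 → 9 more payments.
Total paid = 20·$1,100.00 + $675.12 = $22,675.12; interest = $22,675.12 − $21,718.00 = $957.12.

$957.12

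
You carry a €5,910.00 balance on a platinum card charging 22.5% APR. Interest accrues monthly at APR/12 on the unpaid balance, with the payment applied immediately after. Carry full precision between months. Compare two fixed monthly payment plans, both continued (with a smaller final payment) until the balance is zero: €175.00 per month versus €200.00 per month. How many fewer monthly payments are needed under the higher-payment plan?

10 fewer payments

Monthly rate r = 22.5%/12 = 1.875% = 0.01875.
At €175.00/mo: n = ⌈−ln(1 − rB₀/P)/ln(1+r)⌉ = 54 payments (last €173.62); total interest = total paid − €5,910.00 = €3,538.62.
At €200.00/mo: 44 payments (last €95.12); total interest €2,785.12.
Payments saved = 54 − 44 = 10.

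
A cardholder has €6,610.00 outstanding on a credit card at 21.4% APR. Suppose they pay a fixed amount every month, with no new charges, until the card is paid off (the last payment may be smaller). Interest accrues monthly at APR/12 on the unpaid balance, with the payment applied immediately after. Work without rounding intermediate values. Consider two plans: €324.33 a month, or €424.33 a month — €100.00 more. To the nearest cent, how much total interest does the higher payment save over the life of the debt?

Monthly rate r = 21.4%/12 = 1.78333% = 0.0178333.
At €324.33/mo: n = ⌈−ln(1 − rB₀/P)/ln(1+r)⌉ = 26 payments (last €180.35); total interest = total paid − €6,610.00 = €1,678.60.
At €424.33/mo: 19 payments (last €175.67); total interest €1,203.61.
Interest saved = €1,678.60 − €1,203.61 = €474.99.

€474.99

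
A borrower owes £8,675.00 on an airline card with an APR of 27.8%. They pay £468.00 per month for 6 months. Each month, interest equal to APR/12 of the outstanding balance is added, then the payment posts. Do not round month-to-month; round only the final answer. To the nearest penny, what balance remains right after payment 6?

Monthly rate r = 27.8%/12 = 2.31667% = 0.0231667.
Each month: B ← B·(1+r) − £468.00.
Month 1: interest £200.97; balance after payment £8,407.97.
Month 2: interest £194.78; balance after payment £8,134.76.
Month 3: interest £188.46; balance after payment £7,855.21.
Month 4: interest £181.98; balance after payment £7,569.19.
Month 5: interest £175.35; balance after payment £7,276.54.
Month 6: interest £168.57; balance after payment £6,977.12.

£6,977.12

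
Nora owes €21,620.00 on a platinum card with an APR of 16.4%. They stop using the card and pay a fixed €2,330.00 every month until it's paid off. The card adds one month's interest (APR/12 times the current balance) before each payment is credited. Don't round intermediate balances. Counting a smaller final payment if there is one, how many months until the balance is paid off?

10 payments

Monthly rate r = 16.4%/12 = 1.36667% = 0.0136667.
Recurrence: B ← B·(1+r) − €2,330.00.
Month 1: interest €295.47; balance after payment €19,585.47.
Month 2: interest €267.67; balance after payment €17,523.14.
Closed form: n = −ln(1 − rB₀/P)/ln(1+r) = −ln(0.87319)/ln(1.01367) ≈ 9.990, so the balance reaches zero during payment 10.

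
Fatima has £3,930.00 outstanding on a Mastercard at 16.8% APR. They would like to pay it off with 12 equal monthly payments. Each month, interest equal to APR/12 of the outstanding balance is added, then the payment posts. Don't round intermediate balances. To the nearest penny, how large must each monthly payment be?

Monthly rate r = 16.8%/12 = 1.4% = 0.014.
Level-payment amortization: P = B₀·r / (1 − (1+r)^(−n)) = 3930.00·0.014 / (1 − 1.014^(−12)).
Denominator 1 − (1+r)^(−12) = 0.153660637.
P = 55.02 / 0.153660637 ≈ 358.06.

£358.06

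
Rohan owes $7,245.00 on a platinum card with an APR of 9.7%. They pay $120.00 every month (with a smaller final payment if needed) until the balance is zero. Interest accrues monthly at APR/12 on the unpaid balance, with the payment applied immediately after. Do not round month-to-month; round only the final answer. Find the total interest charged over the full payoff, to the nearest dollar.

Monthly rate r = 9.7%/12 = 0.808333% = 0.00808333.
Payoff takes n = ⌈−ln(1 − rB₀/P)/ln(1+r)⌉ = ⌈83.158⌉ = 84 payments; the last is $19.03.
Total paid = 83·$120.00 + $19.03 = $9,979.03.
Total interest = total paid − principal = $9,979.03 − $7,245.00 = $2,734.03.

$2,734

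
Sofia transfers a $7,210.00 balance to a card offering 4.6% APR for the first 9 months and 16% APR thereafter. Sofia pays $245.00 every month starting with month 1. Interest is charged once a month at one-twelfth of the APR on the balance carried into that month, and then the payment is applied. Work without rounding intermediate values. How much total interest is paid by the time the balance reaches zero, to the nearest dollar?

$1,182

Promo months 1–9 at r₀ = 4.6%/12 = 0.00383333; months 10+ at r₁ = 16%/12 = 0.0133333.
After month 9: iterate B ← B·(1+r₀) − $245.00 for 9 months → $5,223.48.
Then at r₁ with $245.00/mo: n₂ = −ln(1 − r₁·B/P)/ln(1+r₁) ≈ 25.25 → 26 more payments.
Total paid = 34·$245.00 + $61.77 = $8,391.77; interest = $8,391.77 − $7,210.00 = $1,181.77.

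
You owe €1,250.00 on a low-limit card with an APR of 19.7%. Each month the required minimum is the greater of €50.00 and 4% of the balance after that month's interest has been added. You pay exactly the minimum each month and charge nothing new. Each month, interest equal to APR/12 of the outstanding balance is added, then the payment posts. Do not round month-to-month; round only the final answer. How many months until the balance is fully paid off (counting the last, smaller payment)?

Monthly rate r = 19.7%/12 = 1.64167% = 0.0164167.
While 4% of the post-interest balance exceeds €50.00, each month B ← (B·(1+r))·(1 − 0.04), i.e. B shrinks by the factor (1+r)·0.96 = 0.97576.
This holds for months 1–1. Entering month 2 the balance is €1,219.70; 4% of the post-interest balance is now below €50.00, so the flat €50.00 minimum applies from here.
From month 2 a fixed €50.00 at rate r clears €1,219.70 in 32 more payments. Total: 1 + 32 = 33 months.

33 months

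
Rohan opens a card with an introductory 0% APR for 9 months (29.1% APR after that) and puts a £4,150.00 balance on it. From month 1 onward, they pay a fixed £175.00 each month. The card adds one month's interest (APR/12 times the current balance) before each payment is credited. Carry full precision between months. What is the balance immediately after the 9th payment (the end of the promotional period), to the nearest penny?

Promo months 1–9 at r₀ = 0%/12 = 0; months 10+ at r₁ = 29.1%/12 = 0.02425.
After month 9 (no interest yet): B = £4,150.00 − 9·£175.00 = £2,575.00.

£2,575.00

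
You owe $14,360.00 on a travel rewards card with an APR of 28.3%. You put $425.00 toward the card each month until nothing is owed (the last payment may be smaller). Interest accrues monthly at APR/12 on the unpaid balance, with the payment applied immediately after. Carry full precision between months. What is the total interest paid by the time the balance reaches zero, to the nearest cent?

Monthly rate r = 28.3%/12 = 2.35833% = 0.0235833.
Payoff takes n = ⌈−ln(1 − rB₀/P)/ln(1+r)⌉ = ⌈68.374⌉ = 69 payments; the last is $159.94.
Total paid = 68·$425.00 + $159.94 = $29,059.94.
Total interest = total paid − principal = $29,059.94 − $14,360.00 = $14,699.94.

$14,699.94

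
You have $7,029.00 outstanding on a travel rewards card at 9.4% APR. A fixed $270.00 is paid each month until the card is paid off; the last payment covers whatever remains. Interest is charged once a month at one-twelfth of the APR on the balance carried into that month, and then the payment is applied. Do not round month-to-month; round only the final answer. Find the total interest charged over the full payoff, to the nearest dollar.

$863

Monthly rate r = 9.4%/12 = 0.783333% = 0.00783333.
Payoff takes n = ⌈−ln(1 − rB₀/P)/ln(1+r)⌉ = ⌈29.229⌉ = 30 payments; the last is $61.91.
Total paid = 29·$270.00 + $61.91 = $7,891.91.
Total interest = total paid − principal = $7,891.91 − $7,029.00 = $862.91.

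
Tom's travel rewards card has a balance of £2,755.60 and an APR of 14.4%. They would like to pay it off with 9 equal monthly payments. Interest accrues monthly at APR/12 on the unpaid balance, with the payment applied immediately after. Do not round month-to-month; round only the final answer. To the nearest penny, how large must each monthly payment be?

£324.84

Monthly rate r = 14.4%/12 = 1.2% = 0.012.
Level-payment amortization: P = B₀·r / (1 − (1+r)^(−n)) = 2755.60·0.012 / (1 − 1.012^(−9)).
Denominator 1 − (1+r)^(−9) = 0.101795167.
P = 33.0672 / 0.101795167 ≈ 324.84.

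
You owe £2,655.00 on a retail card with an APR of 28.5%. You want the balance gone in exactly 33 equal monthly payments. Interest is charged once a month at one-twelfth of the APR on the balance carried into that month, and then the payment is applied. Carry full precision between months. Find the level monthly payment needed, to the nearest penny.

Monthly rate r = 28.5%/12 = 2.375% = 0.02375.
Level-payment amortization: P = B₀·r / (1 − (1+r)^(−n)) = 2655.00·0.02375 / (1 − 1.02375^(−33)).
Denominator 1 − (1+r)^(−33) = 0.539106257.
P = 63.0562 / 0.539106257 ≈ 116.96.

£116.96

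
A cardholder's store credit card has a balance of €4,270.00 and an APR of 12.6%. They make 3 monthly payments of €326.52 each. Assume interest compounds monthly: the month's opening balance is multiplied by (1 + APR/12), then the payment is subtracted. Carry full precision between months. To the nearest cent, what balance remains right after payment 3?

Monthly rate r = 12.6%/12 = 1.05% = 0.0105.
Each month: B ← B·(1+r) − €326.52.
Month 1: interest €44.83; balance after payment €3,988.32.
Month 2: interest €41.88; balance after payment €3,703.67.
Month 3: interest €38.89; balance after payment €3,416.04.

€3,416.04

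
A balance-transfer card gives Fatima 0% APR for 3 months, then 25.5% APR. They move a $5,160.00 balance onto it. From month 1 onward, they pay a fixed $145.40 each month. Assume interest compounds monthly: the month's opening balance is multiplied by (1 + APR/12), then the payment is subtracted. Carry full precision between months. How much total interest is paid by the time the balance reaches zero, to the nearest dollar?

Promo months 1–3 at r₀ = 0%/12 = 0; months 4+ at r₁ = 25.5%/12 = 0.02125.
After month 3 (no interest yet): B = $5,160.00 − 3·$145.40 = $4,723.80.
Then at r₁ with $145.40/mo: n₂ = −ln(1 − r₁·B/P)/ln(1+r₁) ≈ 55.76 → 56 more payments.
Total paid = 58·$145.40 + $110.18 = $8,543.38; interest = $8,543.38 − $5,160.00 = $3,383.38.

$3,383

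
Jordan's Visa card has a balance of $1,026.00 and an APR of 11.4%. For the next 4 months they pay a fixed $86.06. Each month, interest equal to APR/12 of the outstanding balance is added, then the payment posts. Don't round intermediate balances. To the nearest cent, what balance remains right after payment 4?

Monthly rate r = 11.4%/12 = 0.95% = 0.0095.
Each month: B ← B·(1+r) − $86.06.
Month 1: interest $9.75; balance after payment $949.69.
Month 2: interest $9.02; balance after payment $872.65.
Month 3: interest $8.29; balance after payment $794.88.
Month 4: interest $7.55; balance after payment $716.37.

$716.37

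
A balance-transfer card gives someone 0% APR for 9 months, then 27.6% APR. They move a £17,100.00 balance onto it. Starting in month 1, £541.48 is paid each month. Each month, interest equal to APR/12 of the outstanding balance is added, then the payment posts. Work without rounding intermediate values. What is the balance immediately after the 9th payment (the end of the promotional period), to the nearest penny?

Promo months 1–9 at r₀ = 0%/12 = 0; months 10+ at r₁ = 27.6%/12 = 0.023.
After month 9 (no interest yet): B = £17,100.00 − 9·£541.48 = £12,226.68.

£12,226.68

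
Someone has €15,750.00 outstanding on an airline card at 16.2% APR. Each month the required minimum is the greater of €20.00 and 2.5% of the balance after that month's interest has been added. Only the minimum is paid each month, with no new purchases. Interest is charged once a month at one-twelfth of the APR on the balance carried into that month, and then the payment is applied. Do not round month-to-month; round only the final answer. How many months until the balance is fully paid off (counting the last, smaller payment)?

Monthly rate r = 16.2%/12 = 1.35% = 0.0135.
While 2.5% of the post-interest balance exceeds €20.00, each month B ← (B·(1+r))·(1 − 0.025), i.e. B shrinks by the factor (1+r)·0.975 = 0.98816.
This holds for months 1–252. Entering month 253 the balance is €783.48; 2.5% of the post-interest balance is now below €20.00, so the flat €20.00 minimum applies from here.
From month 253 a fixed €20.00 at rate r clears €783.48 in 57 more payments. Total: 252 + 57 = 309 months.

309 months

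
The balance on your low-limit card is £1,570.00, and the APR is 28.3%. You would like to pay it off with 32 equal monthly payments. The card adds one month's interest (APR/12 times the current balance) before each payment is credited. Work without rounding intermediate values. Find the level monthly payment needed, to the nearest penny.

£70.43

Monthly rate r = 28.3%/12 = 2.35833% = 0.0235833.
Level-payment amortization: P = B₀·r / (1 − (1+r)^(−n)) = 1570.00·0.0235833 / (1 − 1.02358^(−32)).
Denominator 1 − (1+r)^(−32) = 0.525695315.
P = 37.0258 / 0.525695315 ≈ 70.43.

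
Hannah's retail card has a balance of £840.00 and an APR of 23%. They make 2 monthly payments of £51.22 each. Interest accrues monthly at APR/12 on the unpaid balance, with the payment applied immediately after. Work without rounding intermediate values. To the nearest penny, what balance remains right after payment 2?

Monthly rate r = 23%/12 = 1.91667% = 0.0191667.
Each month: B ← B·(1+r) − £51.22.
Month 1: interest £16.10; balance after payment £804.88.
Month 2: interest £15.43; balance after payment £769.09.

£769.09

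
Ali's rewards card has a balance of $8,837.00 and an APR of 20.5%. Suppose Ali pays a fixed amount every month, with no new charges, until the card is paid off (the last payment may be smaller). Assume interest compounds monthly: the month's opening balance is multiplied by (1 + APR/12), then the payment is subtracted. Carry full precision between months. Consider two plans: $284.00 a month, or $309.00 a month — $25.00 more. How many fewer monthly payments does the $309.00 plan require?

Monthly rate r = 20.5%/12 = 1.70833% = 0.0170833.
At $284.00/mo: n = ⌈−ln(1 − rB₀/P)/ln(1+r)⌉ = 45 payments (last $219.17); total interest = total paid − $8,837.00 = $3,878.17.
At $309.00/mo: 40 payments (last $181.31); total interest $3,395.31.
Payments saved = 45 − 40 = 5.

5 fewer payments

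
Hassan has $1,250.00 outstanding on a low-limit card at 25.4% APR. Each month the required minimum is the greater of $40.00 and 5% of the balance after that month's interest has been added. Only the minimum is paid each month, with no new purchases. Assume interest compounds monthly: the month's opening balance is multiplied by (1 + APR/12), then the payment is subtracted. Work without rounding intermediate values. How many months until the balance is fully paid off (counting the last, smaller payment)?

Monthly rate r = 25.4%/12 = 2.11667% = 0.0211667.
While 5% of the post-interest balance exceeds $40.00, each month B ← (B·(1+r))·(1 − 0.05), i.e. B shrinks by the factor (1+r)·0.95 = 0.97011.
This holds for months 1–16. Entering month 17 the balance is $769.19; 5% of the post-interest balance is now below $40.00, so the flat $40.00 minimum applies from here.
From month 17 a fixed $40.00 at rate r clears $769.19 in 25 more payments. Total: 16 + 25 = 41 months.

41 months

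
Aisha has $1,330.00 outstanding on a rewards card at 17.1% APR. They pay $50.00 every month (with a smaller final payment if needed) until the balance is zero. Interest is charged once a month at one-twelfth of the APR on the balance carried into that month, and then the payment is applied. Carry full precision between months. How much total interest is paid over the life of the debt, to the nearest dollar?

$354

Monthly rate r = 17.1%/12 = 1.425% = 0.01425.
Payoff takes n = ⌈−ln(1 − rB₀/P)/ln(1+r)⌉ = ⌈33.677⌉ = 34 payments; the last is $33.91.
Total paid = 33·$50.00 + $33.91 = $1,683.91.
Total interest = total paid − principal = $1,683.91 − $1,330.00 = $353.91.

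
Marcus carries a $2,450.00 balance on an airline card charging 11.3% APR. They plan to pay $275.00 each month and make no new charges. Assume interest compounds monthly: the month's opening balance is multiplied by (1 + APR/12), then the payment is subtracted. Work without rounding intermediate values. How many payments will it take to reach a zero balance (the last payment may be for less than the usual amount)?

Monthly rate r = 11.3%/12 = 0.941667% = 0.00941667.
Recurrence: B ← B·(1+r) − $275.00.
Month 1: interest $23.07; balance after payment $2,198.07.
Month 2: interest $20.70; balance after payment $1,943.77.
Closed form: n = −ln(1 − rB₀/P)/ln(1+r) = −ln(0.91611)/ln(1.00942) ≈ 9.349, so the balance reaches zero during payment 10.

10 months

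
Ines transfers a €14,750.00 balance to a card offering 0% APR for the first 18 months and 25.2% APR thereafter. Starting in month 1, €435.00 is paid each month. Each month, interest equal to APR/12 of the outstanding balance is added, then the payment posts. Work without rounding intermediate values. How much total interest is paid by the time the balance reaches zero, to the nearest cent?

€1,591.02

Promo months 1–18 at r₀ = 0%/12 = 0; months 19+ at r₁ = 25.2%/12 = 0.021.
After month 18 (no interest yet): B = €14,750.00 − 18·€435.00 = €6,920.00.
Then at r₁ with €435.00/mo: n₂ = −ln(1 − r₁·B/P)/ln(1+r₁) ≈ 19.56 → 20 more payments.
Total paid = 37·€435.00 + €246.02 = €16,341.02; interest = €16,341.02 − €14,750.00 = €1,591.02.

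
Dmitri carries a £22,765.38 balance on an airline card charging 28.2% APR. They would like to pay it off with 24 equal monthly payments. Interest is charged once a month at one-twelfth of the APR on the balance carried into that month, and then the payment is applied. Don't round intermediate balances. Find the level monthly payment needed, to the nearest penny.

£1,251.88

Monthly rate r = 28.2%/12 = 2.35% = 0.0235.
Level-payment amortization: P = B₀·r / (1 − (1+r)^(−n)) = 22765.38·0.0235 / (1 − 1.0235^(−24)).
Denominator 1 − (1+r)^(−24) = 0.427346826.
P = 534.986 / 0.427346826 ≈ 1251.88.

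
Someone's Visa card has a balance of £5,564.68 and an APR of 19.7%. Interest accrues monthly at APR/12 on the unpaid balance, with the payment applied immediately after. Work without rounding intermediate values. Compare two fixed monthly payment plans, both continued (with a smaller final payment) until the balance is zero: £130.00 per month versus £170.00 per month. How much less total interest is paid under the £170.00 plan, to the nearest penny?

£1,637.09

Monthly rate r = 19.7%/12 = 1.64167% = 0.0164167.
At £130.00/mo: n = ⌈−ln(1 − rB₀/P)/ln(1+r)⌉ = 75 payments (last £65.00); total interest = total paid − £5,564.68 = £4,120.32.
At £170.00/mo: 48 payments (last £57.91); total interest £2,483.23.
Interest saved = £4,120.32 − £2,483.23 = £1,637.09.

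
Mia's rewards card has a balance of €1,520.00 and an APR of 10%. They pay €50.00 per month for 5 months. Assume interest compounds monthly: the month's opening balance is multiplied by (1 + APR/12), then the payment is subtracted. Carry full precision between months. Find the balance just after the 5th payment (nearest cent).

Monthly rate r = 10%/12 = 0.833333% = 0.00833333.
Each month: B ← B·(1+r) − €50.00.
Month 1: interest €12.67; balance after payment €1,482.67.
Month 2: interest €12.36; balance after payment €1,445.02.
Month 3: interest €12.04; balance after payment €1,407.06.
Month 4: interest €11.73; balance after payment €1,368.79.
Month 5: interest €11.41; balance after payment €1,330.20.

€1,330.20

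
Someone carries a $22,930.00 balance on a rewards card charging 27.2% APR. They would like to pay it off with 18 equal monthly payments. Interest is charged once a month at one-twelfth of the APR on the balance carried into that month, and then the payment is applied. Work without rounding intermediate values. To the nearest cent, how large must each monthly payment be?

Monthly rate r = 27.2%/12 = 2.26667% = 0.0226667.
Level-payment amortization: P = B₀·r / (1 − (1+r)^(−n)) = 22930.00·0.0226667 / (1 − 1.02267^(−18)).
Denominator 1 − (1+r)^(−18) = 0.331985038.
P = 519.747 / 0.331985038 ≈ 1565.57.

$1,565.57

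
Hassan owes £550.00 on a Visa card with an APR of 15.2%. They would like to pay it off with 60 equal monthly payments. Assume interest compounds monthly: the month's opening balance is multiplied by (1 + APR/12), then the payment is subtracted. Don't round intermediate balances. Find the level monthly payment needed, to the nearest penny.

£13.14

Monthly rate r = 15.2%/12 = 1.26667% = 0.0126667.
Level-payment amortization: P = B₀·r / (1 − (1+r)^(−n)) = 550.00·0.0126667 / (1 − 1.01267^(−60)).
Denominator 1 − (1+r)^(−60) = 0.530096033.
P = 6.96667 / 0.530096033 ≈ 13.14.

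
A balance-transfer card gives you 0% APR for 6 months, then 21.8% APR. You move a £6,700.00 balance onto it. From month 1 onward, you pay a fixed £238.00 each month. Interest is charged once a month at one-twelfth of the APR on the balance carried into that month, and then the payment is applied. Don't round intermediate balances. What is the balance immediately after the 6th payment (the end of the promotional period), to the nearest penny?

Promo months 1–6 at r₀ = 0%/12 = 0; months 7+ at r₁ = 21.8%/12 = 0.0181667.
After month 6 (no interest yet): B = £6,700.00 − 6·£238.00 = £5,272.00.

£5,272.00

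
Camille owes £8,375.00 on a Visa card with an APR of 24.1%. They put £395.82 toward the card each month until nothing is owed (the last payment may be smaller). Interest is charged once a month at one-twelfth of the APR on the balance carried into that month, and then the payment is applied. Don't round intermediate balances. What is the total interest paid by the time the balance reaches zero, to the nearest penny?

£2,639.09

Monthly rate r = 24.1%/12 = 2.00833% = 0.0200833.
Payoff takes n = ⌈−ln(1 − rB₀/P)/ln(1+r)⌉ = ⌈27.825⌉ = 28 payments; the last is £326.95.
Total paid = 27·£395.82 + £326.95 = £11,014.09.
Total interest = total paid − principal = £11,014.09 − £8,375.00 = £2,639.09.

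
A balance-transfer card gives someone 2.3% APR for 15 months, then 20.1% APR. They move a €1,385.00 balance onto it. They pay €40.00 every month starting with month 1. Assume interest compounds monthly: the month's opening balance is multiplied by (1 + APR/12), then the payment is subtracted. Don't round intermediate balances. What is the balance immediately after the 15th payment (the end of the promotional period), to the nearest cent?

€817.24

Promo months 1–15 at r₀ = 2.3%/12 = 0.00191667; months 16+ at r₁ = 20.1%/12 = 0.01675.
After month 15: iterate B ← B·(1+r₀) − €40.00 for 15 months → €817.24.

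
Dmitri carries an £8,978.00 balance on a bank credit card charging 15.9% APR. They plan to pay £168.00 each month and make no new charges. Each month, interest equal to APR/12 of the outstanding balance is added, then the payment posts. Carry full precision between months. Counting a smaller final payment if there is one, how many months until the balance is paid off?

94 months

Monthly rate r = 15.9%/12 = 1.325% = 0.01325.
Recurrence: B ← B·(1+r) − £168.00.
Month 1: interest £118.96; balance after payment £8,928.96.
Month 2: interest £118.31; balance after payment £8,879.27.
Closed form: n = −ln(1 − rB₀/P)/ln(1+r) = −ln(0.29191)/ln(1.01325) ≈ 93.542, so the balance reaches zero during payment 94.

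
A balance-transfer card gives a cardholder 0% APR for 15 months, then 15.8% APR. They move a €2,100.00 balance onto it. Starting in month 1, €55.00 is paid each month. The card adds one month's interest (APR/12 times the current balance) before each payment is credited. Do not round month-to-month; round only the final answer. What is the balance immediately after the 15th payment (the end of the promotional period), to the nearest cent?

€1,275.00

Promo months 1–15 at r₀ = 0%/12 = 0; months 16+ at r₁ = 15.8%/12 = 0.0131667.
After month 15 (no interest yet): B = €2,100.00 − 15·€55.00 = €1,275.00.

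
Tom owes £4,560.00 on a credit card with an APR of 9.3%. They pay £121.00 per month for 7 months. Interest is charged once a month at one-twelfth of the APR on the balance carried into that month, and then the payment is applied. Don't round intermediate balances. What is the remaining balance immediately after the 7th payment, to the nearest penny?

Monthly rate r = 9.3%/12 = 0.775% = 0.00775.
Each month: B ← B·(1+r) − £121.00.
Month 1: interest £35.34; balance after payment £4,474.34.
Month 2: interest £34.68; balance after payment £4,388.02.
Month 3: interest £34.01; balance after payment £4,301.02.
Month 4: interest £33.33; balance after payment £4,213.36.
Month 5: interest £32.65; balance after payment £4,125.01.
Month 6: interest £31.97; balance after payment £4,035.98.
Month 7: interest £31.28; balance after payment £3,946.26.

£3,946.26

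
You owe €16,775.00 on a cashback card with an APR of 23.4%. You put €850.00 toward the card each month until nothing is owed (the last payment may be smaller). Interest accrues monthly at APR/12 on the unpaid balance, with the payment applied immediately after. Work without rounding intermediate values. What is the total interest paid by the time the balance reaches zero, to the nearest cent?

Monthly rate r = 23.4%/12 = 1.95% = 0.0195.
Payoff takes n = ⌈−ln(1 − rB₀/P)/ln(1+r)⌉ = ⌈25.159⌉ = 26 payments; the last is €135.88.
Total paid = 25·€850.00 + €135.88 = €21,385.88.
Total interest = total paid − principal = €21,385.88 − €16,775.00 = €4,610.88.

€4,610.88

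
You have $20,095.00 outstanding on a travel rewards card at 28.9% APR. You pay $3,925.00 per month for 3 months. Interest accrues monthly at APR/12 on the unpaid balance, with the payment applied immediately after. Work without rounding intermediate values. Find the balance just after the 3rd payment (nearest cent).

$9,521.25

Monthly rate r = 28.9%/12 = 2.40833% = 0.0240833.
Each month: B ← B·(1+r) − $3,925.00.
Month 1: interest $483.95; balance after payment $16,653.95.
Month 2: interest $401.08; balance after payment $13,130.04.
Month 3: interest $316.22; balance after payment $9,521.25.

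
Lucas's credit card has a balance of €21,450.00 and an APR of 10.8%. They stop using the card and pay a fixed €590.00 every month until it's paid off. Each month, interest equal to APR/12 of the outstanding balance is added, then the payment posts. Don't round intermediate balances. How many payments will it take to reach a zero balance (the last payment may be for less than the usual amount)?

45 payments

Monthly rate r = 10.8%/12 = 0.9% = 0.009.
Recurrence: B ← B·(1+r) − €590.00.
Month 1: interest €193.05; balance after payment €21,053.05.
Month 2: interest €189.48; balance after payment €20,652.53.
Closed form: n = −ln(1 − rB₀/P)/ln(1+r) = −ln(0.6728)/ln(1.009) ≈ 44.233, so the balance reaches zero during payment 45.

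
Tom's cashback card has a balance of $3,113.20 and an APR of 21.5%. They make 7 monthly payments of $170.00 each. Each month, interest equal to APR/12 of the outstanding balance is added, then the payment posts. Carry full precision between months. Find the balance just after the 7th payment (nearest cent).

Monthly rate r = 21.5%/12 = 1.79167% = 0.0179167.
Each month: B ← B·(1+r) − $170.00.
Month 1: interest $55.78; balance after payment $2,998.98.
Month 2: interest $53.73; balance after payment $2,882.71.
Month 3: interest $51.65; balance after payment $2,764.36.
Month 4: interest $49.53; balance after payment $2,643.89.
Month 5: interest $47.37; balance after payment $2,521.26.
Month 6: interest $45.17; balance after payment $2,396.43.
Month 7: interest $42.94; balance after payment $2,269.36.

$2,269.36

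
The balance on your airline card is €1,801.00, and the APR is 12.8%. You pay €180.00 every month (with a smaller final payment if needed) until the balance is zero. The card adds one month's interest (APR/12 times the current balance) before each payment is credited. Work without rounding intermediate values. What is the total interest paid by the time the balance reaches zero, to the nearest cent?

Monthly rate r = 12.8%/12 = 1.06667% = 0.0106667.
Payoff takes n = ⌈−ln(1 − rB₀/P)/ln(1+r)⌉ = ⌈10.637⌉ = 11 payments; the last is €114.90.
Total paid = 10·€180.00 + €114.90 = €1,914.90.
Total interest = total paid − principal = €1,914.90 − €1,801.00 = €113.90.

€113.90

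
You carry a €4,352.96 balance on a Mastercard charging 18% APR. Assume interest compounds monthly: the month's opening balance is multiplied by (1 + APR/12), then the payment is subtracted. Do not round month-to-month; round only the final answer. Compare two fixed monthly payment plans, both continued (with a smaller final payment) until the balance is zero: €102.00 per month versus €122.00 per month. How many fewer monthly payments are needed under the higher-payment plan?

Monthly rate r = 18%/12 = 1.5% = 0.015.
At €102.00/mo: n = ⌈−ln(1 − rB₀/P)/ln(1+r)⌉ = 69 payments (last €66.06); total interest = total paid − €4,352.96 = €2,649.10.
At €122.00/mo: 52 payments (last €56.18); total interest €1,925.22.
Payments saved = 69 − 52 = 17.

17 fewer payments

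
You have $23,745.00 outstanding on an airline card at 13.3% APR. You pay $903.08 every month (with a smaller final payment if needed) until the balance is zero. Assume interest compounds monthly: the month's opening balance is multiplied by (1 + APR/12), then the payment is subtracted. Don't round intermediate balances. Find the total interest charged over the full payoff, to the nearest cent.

$4,480.52

Monthly rate r = 13.3%/12 = 1.10833% = 0.0110833.
Payoff takes n = ⌈−ln(1 − rB₀/P)/ln(1+r)⌉ = ⌈31.254⌉ = 32 payments; the last is $230.04.
Total paid = 31·$903.08 + $230.04 = $28,225.52.
Total interest = total paid − principal = $28,225.52 − $23,745.00 = $4,480.52.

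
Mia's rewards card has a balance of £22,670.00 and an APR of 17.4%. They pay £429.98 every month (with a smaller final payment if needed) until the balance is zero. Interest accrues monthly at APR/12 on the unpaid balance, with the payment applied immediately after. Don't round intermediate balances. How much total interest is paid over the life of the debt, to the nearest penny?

£20,520.22

Monthly rate r = 17.4%/12 = 1.45% = 0.0145.
Payoff takes n = ⌈−ln(1 − rB₀/P)/ln(1+r)⌉ = ⌈100.445⌉ = 101 payments; the last is £192.22.
Total paid = 100·£429.98 + £192.22 = £43,190.22.
Total interest = total paid − principal = £43,190.22 − £22,670.00 = £20,520.22.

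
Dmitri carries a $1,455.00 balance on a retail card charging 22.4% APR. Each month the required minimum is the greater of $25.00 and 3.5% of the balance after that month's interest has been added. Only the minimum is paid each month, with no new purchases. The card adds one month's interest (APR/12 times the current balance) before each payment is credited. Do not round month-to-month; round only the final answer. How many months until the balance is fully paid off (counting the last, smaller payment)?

83 months

Monthly rate r = 22.4%/12 = 1.86667% = 0.0186667.
While 3.5% of the post-interest balance exceeds $25.00, each month B ← (B·(1+r))·(1 − 0.035), i.e. B shrinks by the factor (1+r)·0.965 = 0.98301.
This holds for months 1–43. Entering month 44 the balance is $696.49; 3.5% of the post-interest balance is now below $25.00, so the flat $25.00 minimum applies from here.
From month 44 a fixed $25.00 at rate r clears $696.49 in 40 more payments. Total: 43 + 40 = 83 months.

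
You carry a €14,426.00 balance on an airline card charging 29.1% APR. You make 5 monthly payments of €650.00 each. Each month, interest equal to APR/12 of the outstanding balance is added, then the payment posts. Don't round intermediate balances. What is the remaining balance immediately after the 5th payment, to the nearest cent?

Monthly rate r = 29.1%/12 = 2.425% = 0.02425.
Each month: B ← B·(1+r) − €650.00.
Month 1: interest €349.83; balance after payment €14,125.83.
Month 2: interest €342.55; balance after payment €13,818.38.
Month 3: interest €335.10; balance after payment €13,503.48.
Month 4: interest €327.46; balance after payment €13,180.94.
Month 5: interest €319.64; balance after payment €12,850.57.

€12,850.57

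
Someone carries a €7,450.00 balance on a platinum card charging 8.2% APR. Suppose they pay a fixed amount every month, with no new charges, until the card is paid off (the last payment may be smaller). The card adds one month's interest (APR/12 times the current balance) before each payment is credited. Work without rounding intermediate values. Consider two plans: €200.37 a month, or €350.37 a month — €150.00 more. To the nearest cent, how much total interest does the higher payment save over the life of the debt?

Monthly rate r = 8.2%/12 = 0.683333% = 0.00683333.
At €200.37/mo: n = ⌈−ln(1 − rB₀/P)/ln(1+r)⌉ = 44 payments (last €8.61); total interest = total paid − €7,450.00 = €1,174.52.
At €350.37/mo: 24 payments (last €19.16); total interest €627.67.
Interest saved = €1,174.52 − €627.67 = €546.85.

€546.85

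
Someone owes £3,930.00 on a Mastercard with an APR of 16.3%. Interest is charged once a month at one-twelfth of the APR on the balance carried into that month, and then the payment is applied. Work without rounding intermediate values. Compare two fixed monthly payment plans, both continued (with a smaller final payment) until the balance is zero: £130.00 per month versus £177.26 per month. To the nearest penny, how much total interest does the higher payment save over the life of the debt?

Monthly rate r = 16.3%/12 = 1.35833% = 0.0135833.
At £130.00/mo: n = ⌈−ln(1 − rB₀/P)/ln(1+r)⌉ = 40 payments (last £24.46); total interest = total paid − £3,930.00 = £1,164.46.
At £177.26/mo: 27 payments (last £99.29); total interest £778.05.
Interest saved = £1,164.46 − £778.05 = £386.41.

£386.41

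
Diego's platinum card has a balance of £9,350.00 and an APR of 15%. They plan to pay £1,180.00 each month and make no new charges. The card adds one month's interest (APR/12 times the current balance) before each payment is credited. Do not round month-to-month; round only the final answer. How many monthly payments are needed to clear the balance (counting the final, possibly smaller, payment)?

Monthly rate r = 15%/12 = 1.25% = 0.0125.
Recurrence: B ← B·(1+r) − £1,180.00.
Month 1: interest £116.88; balance after payment £8,286.88.
Month 2: interest £103.59; balance after payment £7,210.46.
Closed form: n = −ln(1 − rB₀/P)/ln(1+r) = −ln(0.90095)/ln(1.0125) ≈ 8.396, so the balance reaches zero during payment 9.

9 months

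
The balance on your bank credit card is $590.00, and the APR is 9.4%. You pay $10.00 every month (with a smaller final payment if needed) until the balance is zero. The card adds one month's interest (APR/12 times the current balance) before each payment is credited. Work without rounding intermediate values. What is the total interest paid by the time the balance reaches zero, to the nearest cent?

Monthly rate r = 9.4%/12 = 0.783333% = 0.00783333.
Payoff takes n = ⌈−ln(1 − rB₀/P)/ln(1+r)⌉ = ⌈79.485⌉ = 80 payments; the last is $4.86.
Total paid = 79·$10.00 + $4.86 = $794.86.
Total interest = total paid − principal = $794.86 − $590.00 = $204.86.

$204.86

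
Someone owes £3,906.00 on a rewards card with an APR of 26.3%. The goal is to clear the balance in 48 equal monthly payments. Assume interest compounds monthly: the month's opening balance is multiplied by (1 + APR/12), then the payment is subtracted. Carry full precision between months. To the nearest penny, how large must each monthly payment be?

Monthly rate r = 26.3%/12 = 2.19167% = 0.0219167.
Level-payment amortization: P = B₀·r / (1 − (1+r)^(−n)) = 3906.00·0.0219167 / (1 − 1.02192^(−48)).
Denominator 1 − (1+r)^(−48) = 0.646770592.
P = 85.6065 / 0.646770592 ≈ 132.36.

£132.36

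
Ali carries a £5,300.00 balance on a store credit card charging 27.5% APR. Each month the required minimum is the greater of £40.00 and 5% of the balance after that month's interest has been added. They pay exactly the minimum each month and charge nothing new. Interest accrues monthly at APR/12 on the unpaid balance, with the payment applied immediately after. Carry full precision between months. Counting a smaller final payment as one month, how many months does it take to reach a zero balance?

94 months

Monthly rate r = 27.5%/12 = 2.29167% = 0.0229167.
While 5% of the post-interest balance exceeds £40.00, each month B ← (B·(1+r))·(1 − 0.05), i.e. B shrinks by the factor (1+r)·0.95 = 0.97177.
This holds for months 1–67. Entering month 68 the balance is £778.13; 5% of the post-interest balance is now below £40.00, so the flat £40.00 minimum applies from here.
From month 68 a fixed £40.00 at rate r clears £778.13 in 27 more payments. Total: 67 + 27 = 94 months.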